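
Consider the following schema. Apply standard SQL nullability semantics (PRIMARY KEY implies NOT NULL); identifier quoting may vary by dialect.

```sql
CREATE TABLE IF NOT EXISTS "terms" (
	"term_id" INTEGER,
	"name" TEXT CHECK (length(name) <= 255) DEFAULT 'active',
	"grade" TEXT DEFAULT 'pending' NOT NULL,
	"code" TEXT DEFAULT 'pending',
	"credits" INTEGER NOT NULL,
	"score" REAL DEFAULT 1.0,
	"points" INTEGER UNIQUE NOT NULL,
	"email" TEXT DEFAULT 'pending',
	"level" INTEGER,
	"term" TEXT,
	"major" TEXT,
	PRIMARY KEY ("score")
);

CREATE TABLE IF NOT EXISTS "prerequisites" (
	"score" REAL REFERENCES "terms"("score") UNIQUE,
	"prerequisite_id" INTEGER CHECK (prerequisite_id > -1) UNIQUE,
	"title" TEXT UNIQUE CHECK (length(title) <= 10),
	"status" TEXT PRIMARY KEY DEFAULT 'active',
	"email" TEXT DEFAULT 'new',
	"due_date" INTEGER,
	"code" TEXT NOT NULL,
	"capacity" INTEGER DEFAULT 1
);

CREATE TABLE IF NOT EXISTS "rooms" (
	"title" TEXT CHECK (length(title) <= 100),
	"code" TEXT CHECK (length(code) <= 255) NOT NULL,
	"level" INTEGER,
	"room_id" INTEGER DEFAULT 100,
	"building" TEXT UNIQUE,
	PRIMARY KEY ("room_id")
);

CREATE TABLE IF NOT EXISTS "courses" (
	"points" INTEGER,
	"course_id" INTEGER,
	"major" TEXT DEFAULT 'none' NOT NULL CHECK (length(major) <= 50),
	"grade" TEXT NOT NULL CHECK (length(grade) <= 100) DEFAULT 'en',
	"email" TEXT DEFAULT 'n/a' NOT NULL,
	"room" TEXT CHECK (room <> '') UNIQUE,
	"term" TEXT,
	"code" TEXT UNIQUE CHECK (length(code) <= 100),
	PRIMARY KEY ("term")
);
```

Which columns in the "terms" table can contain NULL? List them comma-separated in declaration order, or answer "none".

term_id, name, code, email, level, term, major

- term_id: no NOT NULL constraint applies → nullable.
- name: CHECK does not forbid NULL (a CHECK constraint passes when its expression is NULL) → nullable.
- grade: declared NOT NULL → not nullable.
- code: DEFAULT only fills an omitted column; an explicit NULL is still allowed → nullable.
- credits: declared NOT NULL → not nullable.
- score: part of the PRIMARY KEY, which implies NOT NULL → not nullable.
- points: declared NOT NULL → not nullable.
- email: DEFAULT only fills an omitted column; an explicit NULL is still allowed → nullable.
- level: no NOT NULL constraint applies → nullable.
- term: no NOT NULL constraint applies → nullable.
- major: no NOT NULL constraint applies → nullable.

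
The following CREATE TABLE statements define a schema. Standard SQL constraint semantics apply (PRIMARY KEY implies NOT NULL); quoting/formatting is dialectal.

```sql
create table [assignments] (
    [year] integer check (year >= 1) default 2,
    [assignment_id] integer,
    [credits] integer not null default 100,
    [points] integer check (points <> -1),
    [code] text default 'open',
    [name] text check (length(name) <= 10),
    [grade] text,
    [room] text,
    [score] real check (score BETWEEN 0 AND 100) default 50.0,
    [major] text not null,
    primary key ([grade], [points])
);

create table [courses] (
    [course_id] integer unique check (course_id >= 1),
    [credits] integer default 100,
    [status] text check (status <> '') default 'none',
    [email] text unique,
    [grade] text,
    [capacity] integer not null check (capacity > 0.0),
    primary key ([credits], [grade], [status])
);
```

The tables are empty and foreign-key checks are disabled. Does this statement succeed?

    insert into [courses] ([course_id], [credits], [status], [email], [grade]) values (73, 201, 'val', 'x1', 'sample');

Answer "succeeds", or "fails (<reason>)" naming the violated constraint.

fails (NOT NULL on capacity)

capacity is omitted from the column list and has no DEFAULT, so it would receive NULL.
But capacity is declared NOT NULL.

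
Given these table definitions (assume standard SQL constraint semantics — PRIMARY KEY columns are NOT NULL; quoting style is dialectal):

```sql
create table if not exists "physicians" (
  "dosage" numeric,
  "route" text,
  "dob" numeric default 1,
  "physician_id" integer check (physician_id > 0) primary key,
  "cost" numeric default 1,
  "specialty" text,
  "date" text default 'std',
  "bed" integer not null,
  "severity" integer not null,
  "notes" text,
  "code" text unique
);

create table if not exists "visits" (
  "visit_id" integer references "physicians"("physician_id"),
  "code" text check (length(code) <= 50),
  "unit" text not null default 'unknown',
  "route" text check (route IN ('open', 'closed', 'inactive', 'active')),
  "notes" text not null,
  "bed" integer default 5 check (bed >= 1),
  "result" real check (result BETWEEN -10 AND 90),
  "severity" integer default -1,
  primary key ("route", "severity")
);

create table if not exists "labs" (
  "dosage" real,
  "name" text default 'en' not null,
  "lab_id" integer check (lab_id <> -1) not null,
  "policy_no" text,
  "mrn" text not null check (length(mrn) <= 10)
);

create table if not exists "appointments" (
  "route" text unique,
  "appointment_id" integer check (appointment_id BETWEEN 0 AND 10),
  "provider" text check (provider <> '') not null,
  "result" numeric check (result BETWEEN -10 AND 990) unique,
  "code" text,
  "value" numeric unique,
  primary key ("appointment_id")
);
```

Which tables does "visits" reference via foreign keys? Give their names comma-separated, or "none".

physicians

- visit_id REFERENCES physicians(physician_id).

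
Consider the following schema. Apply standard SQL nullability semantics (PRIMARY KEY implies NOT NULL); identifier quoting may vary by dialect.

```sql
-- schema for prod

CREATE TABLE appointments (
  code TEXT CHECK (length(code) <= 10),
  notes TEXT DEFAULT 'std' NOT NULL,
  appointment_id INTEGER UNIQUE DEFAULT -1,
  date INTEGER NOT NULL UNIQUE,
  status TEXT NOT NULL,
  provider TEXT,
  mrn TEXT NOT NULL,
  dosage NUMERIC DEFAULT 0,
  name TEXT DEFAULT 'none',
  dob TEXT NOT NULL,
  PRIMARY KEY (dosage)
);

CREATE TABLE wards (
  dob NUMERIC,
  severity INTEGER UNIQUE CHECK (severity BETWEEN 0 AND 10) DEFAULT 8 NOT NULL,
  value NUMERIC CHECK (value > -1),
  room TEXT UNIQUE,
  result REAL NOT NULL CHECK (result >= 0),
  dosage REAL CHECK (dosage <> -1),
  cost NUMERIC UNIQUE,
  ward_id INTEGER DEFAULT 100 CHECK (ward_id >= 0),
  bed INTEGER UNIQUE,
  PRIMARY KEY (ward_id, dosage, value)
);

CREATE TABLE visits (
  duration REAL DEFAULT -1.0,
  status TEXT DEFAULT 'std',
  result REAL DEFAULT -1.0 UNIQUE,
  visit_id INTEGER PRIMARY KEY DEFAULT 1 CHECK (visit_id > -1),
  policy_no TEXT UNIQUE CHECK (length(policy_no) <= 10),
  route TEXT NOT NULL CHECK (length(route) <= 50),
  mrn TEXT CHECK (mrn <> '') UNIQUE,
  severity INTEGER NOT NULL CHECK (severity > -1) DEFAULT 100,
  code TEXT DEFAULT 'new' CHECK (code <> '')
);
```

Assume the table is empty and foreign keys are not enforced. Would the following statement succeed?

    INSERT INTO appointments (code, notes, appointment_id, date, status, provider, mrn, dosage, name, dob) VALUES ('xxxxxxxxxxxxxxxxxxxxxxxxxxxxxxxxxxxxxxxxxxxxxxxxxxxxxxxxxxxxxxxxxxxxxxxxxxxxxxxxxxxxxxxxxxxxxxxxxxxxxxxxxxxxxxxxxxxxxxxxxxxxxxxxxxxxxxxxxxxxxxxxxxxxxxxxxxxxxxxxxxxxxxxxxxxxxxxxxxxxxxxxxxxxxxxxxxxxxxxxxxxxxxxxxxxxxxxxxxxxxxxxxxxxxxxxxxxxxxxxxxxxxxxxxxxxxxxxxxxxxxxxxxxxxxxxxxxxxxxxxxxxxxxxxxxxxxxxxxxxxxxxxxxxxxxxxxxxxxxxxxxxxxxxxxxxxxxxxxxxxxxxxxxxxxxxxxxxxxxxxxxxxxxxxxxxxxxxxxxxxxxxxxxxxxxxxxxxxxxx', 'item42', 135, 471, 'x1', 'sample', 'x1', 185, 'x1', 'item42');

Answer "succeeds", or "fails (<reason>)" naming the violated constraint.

fails (CHECK on code)

The value 'xxxxxxxxxxxxxxxxxxxxxxxxxxxxxxxxxxxxxxxxxxxxxxxxxxxxxxxxxxxxxxxxxxxxxxxxxxxxxxxxxxxxxxxxxxxxxxxxxxxxxxxxxxxxxxxxxxxxxxxxxxxxxxxxxxxxxxxxxxxxxxxxxxxxxxxxxxxxxxxxxxxxxxxxxxxxxxxxxxxxxxxxxxxxxxxxxxxxxxxxxxxxxxxxxxxxxxxxxxxxxxxxxxxxxxxxxxxxxxxxxxxxxxxxxxxxxxxxxxxxxxxxxxxxxxxxxxxxxxxxxxxxxxxxxxxxxxxxxxxxxxxxxxxxxxxxxxxxxxxxxxxxxxxxxxxxxxxxxxxxxxxxxxxxxxxxxxxxxxxxxxxxxxxxxxxxxxxxxxxxxxxxxxxxxxxxxxxxxxxx' for code violates CHECK (length(code) <= 10).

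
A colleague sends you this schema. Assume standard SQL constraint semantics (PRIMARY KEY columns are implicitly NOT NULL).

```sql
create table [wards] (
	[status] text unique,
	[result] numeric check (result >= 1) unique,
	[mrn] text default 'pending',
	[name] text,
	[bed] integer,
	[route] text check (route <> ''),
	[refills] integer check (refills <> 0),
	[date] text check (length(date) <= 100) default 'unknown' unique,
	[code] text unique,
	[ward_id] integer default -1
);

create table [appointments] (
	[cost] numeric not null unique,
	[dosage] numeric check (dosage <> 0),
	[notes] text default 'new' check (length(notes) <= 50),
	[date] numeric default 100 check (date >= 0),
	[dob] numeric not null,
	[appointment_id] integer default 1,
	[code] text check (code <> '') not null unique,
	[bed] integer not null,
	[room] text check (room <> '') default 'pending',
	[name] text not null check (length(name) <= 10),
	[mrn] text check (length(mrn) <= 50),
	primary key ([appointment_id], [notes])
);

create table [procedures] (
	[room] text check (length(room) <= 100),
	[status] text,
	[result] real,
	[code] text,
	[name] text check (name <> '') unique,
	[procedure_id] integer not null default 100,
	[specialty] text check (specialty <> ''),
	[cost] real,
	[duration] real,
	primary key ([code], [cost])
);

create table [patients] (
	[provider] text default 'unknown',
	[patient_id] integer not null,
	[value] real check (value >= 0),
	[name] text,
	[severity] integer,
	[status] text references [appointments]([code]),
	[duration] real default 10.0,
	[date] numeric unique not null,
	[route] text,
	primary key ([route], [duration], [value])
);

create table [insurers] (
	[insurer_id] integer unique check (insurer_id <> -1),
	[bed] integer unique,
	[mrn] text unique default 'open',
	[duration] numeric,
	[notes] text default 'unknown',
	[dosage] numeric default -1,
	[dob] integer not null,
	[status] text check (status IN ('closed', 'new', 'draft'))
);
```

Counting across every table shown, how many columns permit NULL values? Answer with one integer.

31

wards: 10 nullable (status, result, mrn, name, bed, route, refills, date, code, ward_id — PK none and explicit NOT NULL columns excluded).
appointments: 4 nullable (dosage, date, room, mrn — PK (appointment_id, notes) and explicit NOT NULL columns excluded).
procedures: 6 nullable (room, status, result, name, specialty, duration — PK (code, cost) and explicit NOT NULL columns excluded).
patients: 4 nullable (provider, name, severity, status — PK (route, duration, value) and explicit NOT NULL columns excluded).
insurers: 7 nullable (insurer_id, bed, mrn, duration, notes, dosage, status — PK none and explicit NOT NULL columns excluded).
Total: 10 + 4 + 6 + 4 + 7 = 31.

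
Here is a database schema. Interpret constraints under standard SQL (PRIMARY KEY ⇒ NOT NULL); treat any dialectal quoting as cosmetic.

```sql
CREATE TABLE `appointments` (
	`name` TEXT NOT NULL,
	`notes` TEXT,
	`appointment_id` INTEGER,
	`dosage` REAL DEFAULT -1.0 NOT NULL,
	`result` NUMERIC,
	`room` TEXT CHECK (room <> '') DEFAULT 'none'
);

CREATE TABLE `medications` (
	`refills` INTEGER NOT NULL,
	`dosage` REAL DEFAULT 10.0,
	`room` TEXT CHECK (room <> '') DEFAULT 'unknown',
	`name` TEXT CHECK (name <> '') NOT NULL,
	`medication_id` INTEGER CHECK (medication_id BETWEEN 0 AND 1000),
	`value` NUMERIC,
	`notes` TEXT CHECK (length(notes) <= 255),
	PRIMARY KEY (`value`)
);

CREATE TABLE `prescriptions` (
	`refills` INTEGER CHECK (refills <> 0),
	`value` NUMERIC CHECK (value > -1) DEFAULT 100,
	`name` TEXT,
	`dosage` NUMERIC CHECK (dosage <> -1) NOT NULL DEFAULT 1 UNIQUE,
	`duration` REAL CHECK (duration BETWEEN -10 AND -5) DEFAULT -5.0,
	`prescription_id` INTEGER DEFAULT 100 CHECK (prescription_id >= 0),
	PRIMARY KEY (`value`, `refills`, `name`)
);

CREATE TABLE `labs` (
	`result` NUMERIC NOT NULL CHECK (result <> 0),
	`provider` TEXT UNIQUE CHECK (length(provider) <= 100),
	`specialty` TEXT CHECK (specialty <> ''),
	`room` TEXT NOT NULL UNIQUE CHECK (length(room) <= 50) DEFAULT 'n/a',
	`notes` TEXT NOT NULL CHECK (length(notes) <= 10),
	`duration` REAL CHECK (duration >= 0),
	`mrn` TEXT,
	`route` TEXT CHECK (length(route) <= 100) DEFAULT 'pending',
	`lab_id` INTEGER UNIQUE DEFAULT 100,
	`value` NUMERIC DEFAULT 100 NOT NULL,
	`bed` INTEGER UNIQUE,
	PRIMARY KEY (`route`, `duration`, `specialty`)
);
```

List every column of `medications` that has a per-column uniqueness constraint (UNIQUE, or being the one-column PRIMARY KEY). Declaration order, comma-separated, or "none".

- refills: no UNIQUE or single-column PK constraint.
- dosage: no UNIQUE or single-column PK constraint.
- room: no UNIQUE or single-column PK constraint.
- name: no UNIQUE or single-column PK constraint.
- medication_id: no UNIQUE or single-column PK constraint.
- value: single-column PRIMARY KEY → unique.
- notes: no UNIQUE or single-column PK constraint.

value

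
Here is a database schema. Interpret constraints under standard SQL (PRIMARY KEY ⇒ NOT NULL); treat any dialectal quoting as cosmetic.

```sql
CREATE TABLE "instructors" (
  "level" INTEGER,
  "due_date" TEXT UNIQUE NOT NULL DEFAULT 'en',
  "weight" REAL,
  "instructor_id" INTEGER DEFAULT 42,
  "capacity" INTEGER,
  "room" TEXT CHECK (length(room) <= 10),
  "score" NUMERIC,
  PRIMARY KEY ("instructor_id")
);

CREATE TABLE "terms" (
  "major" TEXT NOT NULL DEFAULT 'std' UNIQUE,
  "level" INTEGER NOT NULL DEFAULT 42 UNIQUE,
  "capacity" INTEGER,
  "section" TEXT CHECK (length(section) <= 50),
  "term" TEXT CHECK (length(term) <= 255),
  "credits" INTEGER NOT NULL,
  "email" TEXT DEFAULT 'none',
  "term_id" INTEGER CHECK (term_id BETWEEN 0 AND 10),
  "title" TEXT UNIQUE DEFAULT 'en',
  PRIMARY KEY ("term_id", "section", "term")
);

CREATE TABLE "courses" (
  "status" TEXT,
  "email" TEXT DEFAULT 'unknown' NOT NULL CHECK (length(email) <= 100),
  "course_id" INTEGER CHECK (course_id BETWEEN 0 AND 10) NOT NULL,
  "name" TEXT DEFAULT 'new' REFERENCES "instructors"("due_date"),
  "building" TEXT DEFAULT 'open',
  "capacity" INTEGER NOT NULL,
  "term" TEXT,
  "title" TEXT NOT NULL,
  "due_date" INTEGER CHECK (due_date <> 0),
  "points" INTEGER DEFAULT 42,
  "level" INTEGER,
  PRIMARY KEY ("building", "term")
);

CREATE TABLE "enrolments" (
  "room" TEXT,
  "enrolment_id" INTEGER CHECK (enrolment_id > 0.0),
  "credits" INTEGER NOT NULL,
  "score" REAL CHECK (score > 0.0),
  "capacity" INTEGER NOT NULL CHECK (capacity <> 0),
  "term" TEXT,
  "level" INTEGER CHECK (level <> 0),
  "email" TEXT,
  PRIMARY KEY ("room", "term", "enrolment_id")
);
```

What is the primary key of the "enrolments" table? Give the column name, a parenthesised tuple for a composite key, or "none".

(room, term, enrolment_id)

A table-level PRIMARY KEY clause names 3 columns: room, term, enrolment_id.
This is a composite key — the combination is unique, not each column individually.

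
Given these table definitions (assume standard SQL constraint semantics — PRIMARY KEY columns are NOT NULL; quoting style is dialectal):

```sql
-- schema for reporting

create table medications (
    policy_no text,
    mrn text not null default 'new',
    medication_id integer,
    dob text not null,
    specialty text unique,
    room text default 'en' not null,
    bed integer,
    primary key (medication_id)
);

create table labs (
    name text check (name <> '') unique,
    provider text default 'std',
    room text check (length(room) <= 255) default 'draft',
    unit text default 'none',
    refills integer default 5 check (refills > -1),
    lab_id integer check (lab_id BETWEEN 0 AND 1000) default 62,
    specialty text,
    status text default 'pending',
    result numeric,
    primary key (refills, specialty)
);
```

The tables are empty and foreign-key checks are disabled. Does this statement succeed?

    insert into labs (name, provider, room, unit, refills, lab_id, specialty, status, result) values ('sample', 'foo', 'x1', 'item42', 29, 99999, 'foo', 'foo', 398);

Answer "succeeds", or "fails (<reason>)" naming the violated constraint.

fails (CHECK on lab_id)

The value 99999 for lab_id violates CHECK (lab_id BETWEEN 0 AND 1000).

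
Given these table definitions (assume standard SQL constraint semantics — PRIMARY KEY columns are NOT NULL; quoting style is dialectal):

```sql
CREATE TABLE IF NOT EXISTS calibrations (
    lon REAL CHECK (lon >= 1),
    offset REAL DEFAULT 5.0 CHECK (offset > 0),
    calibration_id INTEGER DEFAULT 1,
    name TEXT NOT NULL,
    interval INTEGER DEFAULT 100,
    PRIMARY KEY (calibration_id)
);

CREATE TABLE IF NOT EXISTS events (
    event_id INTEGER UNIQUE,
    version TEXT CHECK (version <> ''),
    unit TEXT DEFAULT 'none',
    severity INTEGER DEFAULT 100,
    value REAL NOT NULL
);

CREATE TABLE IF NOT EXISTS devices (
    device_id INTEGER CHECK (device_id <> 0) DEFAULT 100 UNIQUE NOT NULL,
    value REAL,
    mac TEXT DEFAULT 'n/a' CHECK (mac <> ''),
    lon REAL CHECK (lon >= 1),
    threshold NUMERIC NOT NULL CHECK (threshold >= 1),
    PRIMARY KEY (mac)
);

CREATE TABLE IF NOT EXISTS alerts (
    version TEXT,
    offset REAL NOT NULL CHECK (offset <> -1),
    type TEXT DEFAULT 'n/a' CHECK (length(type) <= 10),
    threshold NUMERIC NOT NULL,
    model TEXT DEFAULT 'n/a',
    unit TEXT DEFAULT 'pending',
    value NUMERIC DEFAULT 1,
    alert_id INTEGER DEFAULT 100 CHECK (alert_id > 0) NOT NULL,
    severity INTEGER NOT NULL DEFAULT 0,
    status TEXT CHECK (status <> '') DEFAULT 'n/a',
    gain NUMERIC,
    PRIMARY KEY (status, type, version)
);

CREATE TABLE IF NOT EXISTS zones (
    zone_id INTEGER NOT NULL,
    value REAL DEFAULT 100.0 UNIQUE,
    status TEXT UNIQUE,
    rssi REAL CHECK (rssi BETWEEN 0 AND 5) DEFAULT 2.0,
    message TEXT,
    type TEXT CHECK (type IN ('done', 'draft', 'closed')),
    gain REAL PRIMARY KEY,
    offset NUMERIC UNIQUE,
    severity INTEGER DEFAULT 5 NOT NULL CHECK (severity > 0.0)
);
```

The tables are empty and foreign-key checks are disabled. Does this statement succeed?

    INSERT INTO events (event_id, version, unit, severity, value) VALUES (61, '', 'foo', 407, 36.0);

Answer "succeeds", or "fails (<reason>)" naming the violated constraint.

The value '' for version violates CHECK (version <> '').

fails (CHECK on version)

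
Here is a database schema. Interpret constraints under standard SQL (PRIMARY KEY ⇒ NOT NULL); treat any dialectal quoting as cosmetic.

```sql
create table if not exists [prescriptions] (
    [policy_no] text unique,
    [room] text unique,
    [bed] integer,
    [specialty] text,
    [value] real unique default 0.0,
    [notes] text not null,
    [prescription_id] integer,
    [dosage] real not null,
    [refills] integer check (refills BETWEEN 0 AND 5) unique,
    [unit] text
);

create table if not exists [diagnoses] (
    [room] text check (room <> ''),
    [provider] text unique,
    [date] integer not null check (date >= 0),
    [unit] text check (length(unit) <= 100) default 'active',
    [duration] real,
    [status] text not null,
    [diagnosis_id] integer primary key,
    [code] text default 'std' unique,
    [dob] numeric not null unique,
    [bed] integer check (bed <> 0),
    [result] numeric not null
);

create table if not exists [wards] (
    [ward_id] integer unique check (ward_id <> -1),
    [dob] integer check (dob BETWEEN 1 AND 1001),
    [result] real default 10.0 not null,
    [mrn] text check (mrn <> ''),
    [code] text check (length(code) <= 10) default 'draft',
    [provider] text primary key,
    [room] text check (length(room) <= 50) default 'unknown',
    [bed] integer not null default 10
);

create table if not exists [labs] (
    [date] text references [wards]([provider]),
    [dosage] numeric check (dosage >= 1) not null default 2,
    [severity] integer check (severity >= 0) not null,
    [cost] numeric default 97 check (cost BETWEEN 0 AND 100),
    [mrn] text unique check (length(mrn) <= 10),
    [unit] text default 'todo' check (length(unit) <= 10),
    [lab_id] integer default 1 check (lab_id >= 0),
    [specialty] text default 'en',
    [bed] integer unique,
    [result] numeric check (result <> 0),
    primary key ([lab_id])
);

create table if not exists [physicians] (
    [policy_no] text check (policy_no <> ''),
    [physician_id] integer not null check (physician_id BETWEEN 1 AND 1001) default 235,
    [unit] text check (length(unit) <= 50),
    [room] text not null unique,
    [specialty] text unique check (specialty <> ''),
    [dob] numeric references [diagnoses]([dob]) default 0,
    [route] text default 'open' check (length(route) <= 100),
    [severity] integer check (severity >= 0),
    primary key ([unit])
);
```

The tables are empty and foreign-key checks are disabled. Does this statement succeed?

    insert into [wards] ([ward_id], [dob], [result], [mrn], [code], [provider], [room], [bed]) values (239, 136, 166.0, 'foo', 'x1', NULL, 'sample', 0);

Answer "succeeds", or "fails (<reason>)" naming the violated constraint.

provider is explicitly set to NULL, but provider is part of the PRIMARY KEY (implied NOT NULL).

fails (NOT NULL on provider)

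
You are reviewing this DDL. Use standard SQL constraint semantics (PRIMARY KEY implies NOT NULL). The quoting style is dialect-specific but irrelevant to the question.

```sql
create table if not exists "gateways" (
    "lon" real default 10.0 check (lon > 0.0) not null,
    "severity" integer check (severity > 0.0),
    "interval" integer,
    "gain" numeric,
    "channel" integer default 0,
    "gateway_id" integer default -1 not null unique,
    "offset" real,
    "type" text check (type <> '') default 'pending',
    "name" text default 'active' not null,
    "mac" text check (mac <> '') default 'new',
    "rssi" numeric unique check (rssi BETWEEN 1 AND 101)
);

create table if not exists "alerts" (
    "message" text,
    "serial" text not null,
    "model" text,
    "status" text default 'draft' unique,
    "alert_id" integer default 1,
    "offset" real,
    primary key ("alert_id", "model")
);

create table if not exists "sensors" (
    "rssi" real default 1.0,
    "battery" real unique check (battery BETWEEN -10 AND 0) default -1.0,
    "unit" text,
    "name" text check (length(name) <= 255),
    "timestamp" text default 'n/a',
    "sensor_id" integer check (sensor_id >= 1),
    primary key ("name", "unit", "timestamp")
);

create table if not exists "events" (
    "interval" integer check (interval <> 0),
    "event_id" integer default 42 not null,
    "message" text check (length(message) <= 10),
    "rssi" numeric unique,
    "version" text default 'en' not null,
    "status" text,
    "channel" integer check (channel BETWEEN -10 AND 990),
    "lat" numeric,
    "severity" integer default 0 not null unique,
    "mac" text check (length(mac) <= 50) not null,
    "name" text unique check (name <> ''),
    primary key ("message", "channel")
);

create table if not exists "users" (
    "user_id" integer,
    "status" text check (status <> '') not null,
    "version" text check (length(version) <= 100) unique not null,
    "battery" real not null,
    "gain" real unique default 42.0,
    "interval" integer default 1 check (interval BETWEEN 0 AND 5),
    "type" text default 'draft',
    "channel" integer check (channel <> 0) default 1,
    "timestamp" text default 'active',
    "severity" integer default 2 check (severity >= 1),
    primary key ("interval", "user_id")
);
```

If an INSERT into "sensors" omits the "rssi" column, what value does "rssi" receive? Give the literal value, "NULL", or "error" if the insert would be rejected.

1.0

rssi has an explicit DEFAULT 1.0.
When the column is omitted from an INSERT, that default is used.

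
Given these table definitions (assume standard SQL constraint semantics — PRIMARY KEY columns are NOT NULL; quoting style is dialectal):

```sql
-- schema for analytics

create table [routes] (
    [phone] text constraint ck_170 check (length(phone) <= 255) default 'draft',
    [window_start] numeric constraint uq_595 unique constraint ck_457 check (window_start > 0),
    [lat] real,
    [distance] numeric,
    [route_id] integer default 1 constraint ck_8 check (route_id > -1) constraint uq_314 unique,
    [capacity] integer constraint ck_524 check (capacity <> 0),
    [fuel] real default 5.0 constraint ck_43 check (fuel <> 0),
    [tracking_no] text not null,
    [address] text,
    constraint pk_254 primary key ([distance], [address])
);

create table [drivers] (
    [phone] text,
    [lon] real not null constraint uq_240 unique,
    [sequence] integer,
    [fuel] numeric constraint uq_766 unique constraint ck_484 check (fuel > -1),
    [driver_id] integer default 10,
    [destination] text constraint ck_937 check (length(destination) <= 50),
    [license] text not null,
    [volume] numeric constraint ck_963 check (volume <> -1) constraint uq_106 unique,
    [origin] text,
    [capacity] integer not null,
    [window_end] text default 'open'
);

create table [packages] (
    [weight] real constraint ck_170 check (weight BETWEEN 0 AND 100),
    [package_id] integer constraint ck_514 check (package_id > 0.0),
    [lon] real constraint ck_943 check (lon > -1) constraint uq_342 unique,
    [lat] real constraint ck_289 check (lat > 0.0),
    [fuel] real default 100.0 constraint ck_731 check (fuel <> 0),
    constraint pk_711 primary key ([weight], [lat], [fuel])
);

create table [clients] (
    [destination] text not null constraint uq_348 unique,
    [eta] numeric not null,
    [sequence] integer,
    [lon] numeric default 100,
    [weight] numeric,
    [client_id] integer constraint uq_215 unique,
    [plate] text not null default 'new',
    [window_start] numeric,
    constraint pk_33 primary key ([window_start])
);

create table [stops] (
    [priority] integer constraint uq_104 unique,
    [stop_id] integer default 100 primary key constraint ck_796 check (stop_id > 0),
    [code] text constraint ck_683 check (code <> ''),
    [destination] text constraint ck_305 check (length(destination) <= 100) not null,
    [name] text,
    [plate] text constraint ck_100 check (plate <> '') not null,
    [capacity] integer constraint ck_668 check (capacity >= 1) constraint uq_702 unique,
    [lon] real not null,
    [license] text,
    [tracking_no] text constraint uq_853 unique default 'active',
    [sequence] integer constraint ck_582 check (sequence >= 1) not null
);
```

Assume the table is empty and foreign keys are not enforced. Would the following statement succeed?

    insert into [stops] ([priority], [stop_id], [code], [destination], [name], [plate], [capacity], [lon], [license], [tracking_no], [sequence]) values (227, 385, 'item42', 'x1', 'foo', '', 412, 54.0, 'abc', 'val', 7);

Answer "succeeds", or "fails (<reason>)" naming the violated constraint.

fails (CHECK on plate)

The value '' for plate violates CHECK (plate <> '').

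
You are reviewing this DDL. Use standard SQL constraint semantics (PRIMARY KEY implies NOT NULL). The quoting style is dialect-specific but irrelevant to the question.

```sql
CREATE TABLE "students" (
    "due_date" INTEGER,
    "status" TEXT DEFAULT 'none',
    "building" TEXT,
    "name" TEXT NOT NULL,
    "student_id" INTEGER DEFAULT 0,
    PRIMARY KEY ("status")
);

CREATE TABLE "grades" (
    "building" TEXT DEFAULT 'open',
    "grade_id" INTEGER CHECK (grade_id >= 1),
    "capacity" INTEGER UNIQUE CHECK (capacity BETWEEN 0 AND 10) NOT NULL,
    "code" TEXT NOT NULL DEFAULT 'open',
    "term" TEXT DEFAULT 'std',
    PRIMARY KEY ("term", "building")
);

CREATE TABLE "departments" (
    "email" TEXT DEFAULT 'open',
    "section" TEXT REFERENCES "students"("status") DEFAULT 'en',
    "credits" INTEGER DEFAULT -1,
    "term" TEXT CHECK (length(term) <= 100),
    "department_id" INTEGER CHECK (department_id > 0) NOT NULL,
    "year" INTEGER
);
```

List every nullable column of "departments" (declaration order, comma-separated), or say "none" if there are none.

- email: DEFAULT only fills an omitted column; an explicit NULL is still allowed → nullable.
- section: a foreign key column may be NULL unless separately constrained → nullable.
- credits: DEFAULT only fills an omitted column; an explicit NULL is still allowed → nullable.
- term: CHECK does not forbid NULL (a CHECK constraint passes when its expression is NULL) → nullable.
- department_id: declared NOT NULL → not nullable.
- year: no NOT NULL constraint applies → nullable.

email, section, credits, term, year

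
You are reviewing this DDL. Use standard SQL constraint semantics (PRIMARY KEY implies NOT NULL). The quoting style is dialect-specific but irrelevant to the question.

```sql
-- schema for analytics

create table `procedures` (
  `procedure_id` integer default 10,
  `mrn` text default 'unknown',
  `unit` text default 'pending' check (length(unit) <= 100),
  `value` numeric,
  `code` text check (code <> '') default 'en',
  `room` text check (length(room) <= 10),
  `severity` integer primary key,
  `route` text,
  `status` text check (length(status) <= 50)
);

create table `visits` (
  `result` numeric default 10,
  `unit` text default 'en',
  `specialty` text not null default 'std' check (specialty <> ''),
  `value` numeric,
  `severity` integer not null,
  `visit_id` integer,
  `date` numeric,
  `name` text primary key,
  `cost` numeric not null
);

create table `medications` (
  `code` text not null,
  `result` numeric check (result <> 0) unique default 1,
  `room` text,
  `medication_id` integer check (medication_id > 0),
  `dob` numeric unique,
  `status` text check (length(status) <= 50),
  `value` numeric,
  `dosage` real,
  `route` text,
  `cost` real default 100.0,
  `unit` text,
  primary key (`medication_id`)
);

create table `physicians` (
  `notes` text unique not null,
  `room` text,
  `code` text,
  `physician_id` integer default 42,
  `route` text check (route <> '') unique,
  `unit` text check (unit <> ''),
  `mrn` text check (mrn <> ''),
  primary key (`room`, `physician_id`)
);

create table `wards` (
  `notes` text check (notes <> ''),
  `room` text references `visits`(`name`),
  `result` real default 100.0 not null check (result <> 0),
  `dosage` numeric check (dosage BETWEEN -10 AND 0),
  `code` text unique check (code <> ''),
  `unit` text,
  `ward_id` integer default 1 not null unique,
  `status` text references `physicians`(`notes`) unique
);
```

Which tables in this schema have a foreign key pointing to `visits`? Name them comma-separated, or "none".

wards

- wards.room references visits(name).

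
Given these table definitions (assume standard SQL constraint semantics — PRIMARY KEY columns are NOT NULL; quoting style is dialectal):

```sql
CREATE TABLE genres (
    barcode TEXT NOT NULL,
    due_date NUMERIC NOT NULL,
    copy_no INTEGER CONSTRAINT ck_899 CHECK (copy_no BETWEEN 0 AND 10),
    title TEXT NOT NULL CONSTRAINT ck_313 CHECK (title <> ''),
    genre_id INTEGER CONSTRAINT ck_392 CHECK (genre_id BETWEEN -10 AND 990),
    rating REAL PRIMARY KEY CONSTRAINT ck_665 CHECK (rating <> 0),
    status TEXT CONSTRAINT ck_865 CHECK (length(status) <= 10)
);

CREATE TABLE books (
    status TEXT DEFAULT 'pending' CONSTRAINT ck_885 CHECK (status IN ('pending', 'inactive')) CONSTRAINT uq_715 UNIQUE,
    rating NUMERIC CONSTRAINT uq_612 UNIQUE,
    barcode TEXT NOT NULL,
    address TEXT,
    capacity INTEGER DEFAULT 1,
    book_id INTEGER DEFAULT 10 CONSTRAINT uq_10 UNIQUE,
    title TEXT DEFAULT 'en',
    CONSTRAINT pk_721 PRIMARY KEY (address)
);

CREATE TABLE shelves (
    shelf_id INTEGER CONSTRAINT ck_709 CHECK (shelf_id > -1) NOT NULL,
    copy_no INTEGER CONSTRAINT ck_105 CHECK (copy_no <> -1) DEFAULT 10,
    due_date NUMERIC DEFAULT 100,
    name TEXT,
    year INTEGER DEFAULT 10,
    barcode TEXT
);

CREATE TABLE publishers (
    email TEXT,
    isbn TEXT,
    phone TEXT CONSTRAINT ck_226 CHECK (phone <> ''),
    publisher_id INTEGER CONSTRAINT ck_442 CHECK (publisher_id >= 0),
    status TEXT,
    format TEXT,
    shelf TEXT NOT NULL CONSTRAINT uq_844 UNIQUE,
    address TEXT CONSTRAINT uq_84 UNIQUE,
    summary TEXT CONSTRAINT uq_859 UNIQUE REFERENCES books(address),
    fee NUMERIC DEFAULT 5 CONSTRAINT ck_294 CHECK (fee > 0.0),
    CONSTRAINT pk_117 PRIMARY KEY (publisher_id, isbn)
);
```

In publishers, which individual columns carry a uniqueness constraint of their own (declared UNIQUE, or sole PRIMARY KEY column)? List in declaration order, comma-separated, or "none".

- email: no UNIQUE or single-column PK constraint.
- isbn: part of a composite PRIMARY KEY — only the tuple is unique, not this column on its own.
- phone: no UNIQUE or single-column PK constraint.
- publisher_id: part of a composite PRIMARY KEY — only the tuple is unique, not this column on its own.
- status: no UNIQUE or single-column PK constraint.
- format: no UNIQUE or single-column PK constraint.
- shelf: declared UNIQUE → unique.
- address: declared UNIQUE → unique.
- summary: declared UNIQUE → unique.
- fee: no UNIQUE or single-column PK constraint.

shelf, address, summary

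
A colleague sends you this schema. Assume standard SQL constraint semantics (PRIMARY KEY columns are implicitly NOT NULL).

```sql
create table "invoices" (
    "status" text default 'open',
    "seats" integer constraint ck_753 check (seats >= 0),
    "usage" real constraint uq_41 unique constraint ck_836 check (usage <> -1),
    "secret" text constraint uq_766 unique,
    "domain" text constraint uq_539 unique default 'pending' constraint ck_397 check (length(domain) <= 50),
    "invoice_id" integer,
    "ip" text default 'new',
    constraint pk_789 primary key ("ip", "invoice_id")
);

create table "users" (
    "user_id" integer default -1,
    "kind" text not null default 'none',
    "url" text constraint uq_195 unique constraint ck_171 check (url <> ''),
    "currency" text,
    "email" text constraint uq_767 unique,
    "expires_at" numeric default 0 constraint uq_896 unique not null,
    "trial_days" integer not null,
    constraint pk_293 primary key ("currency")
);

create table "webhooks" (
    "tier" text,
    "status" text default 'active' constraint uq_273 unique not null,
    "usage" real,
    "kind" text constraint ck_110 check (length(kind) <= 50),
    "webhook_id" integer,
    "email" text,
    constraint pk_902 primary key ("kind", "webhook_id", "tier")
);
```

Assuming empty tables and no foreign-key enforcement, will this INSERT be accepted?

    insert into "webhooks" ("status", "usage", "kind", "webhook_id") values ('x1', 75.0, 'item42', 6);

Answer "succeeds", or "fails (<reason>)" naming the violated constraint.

tier is omitted from the column list and has no DEFAULT, so it would receive NULL.
But tier is part of the PRIMARY KEY (implied NOT NULL).

fails (NOT NULL on tier)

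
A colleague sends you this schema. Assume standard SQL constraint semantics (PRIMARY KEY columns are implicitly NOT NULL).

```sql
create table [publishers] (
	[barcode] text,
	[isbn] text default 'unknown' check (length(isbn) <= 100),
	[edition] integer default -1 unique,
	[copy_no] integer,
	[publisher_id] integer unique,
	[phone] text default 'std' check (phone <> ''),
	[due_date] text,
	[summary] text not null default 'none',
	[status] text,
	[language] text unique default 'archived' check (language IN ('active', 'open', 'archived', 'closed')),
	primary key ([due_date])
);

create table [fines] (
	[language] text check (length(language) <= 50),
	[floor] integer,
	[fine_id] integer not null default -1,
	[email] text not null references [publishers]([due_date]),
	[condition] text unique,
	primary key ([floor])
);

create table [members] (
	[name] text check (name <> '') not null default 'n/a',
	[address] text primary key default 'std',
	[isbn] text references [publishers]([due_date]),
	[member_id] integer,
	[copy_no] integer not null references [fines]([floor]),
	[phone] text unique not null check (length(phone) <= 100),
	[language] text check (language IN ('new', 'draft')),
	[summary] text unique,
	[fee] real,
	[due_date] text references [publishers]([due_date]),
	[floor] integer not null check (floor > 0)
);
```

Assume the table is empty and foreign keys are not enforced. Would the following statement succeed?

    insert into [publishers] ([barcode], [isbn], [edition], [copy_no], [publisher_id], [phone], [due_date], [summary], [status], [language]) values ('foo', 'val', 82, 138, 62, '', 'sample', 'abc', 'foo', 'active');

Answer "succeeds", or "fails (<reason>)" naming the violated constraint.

fails (CHECK on phone)

The value '' for phone violates CHECK (phone <> '').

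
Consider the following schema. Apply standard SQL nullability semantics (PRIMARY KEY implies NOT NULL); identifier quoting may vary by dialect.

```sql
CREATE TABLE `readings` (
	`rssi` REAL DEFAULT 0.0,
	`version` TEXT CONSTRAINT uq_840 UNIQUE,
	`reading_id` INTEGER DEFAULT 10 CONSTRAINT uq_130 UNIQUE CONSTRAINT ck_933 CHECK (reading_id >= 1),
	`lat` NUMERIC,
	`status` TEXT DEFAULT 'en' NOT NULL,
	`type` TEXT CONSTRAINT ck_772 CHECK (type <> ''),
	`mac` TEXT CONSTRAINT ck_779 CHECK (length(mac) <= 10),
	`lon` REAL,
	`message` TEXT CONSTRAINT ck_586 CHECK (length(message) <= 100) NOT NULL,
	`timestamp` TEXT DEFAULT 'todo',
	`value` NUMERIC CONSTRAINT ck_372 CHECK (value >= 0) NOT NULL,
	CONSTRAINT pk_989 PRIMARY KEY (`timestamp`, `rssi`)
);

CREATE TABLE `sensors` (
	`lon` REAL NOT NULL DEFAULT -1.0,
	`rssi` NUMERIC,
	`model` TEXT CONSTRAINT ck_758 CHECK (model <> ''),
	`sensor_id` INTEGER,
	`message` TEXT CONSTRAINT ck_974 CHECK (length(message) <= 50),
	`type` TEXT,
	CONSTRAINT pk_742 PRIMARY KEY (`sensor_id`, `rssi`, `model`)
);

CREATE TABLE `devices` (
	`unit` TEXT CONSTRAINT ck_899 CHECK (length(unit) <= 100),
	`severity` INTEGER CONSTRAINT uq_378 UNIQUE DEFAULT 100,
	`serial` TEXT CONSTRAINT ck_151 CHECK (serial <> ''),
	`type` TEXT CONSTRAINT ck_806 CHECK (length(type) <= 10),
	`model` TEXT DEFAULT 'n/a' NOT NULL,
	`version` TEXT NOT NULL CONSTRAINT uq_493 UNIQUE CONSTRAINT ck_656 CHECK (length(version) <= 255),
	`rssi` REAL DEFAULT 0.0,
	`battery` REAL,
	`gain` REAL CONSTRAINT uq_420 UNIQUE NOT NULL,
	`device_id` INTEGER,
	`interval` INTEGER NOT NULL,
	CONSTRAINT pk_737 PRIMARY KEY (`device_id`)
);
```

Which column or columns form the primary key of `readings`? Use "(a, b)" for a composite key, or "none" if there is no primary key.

A table-level PRIMARY KEY clause names 2 columns: timestamp, rssi.
This is a composite key — the combination is unique, not each column individually.

(timestamp, rssi)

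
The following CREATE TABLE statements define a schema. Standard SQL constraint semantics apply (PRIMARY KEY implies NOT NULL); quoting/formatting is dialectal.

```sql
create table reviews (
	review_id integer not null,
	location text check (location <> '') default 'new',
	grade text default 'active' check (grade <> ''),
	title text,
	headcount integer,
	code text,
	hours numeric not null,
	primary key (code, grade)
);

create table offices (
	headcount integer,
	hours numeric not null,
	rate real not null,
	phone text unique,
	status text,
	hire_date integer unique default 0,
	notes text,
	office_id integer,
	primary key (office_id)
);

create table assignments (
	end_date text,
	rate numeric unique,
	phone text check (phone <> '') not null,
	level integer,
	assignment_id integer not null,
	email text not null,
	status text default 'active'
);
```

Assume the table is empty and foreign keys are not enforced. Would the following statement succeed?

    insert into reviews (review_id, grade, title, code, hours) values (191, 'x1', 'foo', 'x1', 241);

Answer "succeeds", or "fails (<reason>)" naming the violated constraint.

succeeds

NOT NULL columns: code is supplied; grade is supplied; hours is supplied; review_id is supplied.
CHECK constraints: 'x1' satisfies (grade <> '').
No constraint is violated.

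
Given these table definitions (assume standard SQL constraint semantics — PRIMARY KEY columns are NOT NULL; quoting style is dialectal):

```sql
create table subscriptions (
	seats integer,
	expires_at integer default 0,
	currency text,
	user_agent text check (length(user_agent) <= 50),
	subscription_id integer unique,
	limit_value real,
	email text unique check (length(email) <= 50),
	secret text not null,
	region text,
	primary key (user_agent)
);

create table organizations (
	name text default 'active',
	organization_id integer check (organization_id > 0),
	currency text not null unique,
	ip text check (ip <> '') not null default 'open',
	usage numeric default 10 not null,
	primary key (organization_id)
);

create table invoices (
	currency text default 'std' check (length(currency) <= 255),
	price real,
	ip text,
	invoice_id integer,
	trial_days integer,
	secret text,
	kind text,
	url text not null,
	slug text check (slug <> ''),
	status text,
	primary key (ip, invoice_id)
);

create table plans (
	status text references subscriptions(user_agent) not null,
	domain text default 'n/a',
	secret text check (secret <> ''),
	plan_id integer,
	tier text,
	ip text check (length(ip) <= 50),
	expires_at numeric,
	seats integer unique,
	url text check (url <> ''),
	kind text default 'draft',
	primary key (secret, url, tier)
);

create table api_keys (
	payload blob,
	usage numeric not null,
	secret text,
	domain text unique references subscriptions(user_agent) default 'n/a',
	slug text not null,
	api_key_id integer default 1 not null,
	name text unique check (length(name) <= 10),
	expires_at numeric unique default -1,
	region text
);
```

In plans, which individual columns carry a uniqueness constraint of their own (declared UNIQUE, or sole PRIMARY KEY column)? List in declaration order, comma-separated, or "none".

- status: no UNIQUE or single-column PK constraint.
- domain: no UNIQUE or single-column PK constraint.
- secret: part of a composite PRIMARY KEY — only the tuple is unique, not this column on its own.
- plan_id: no UNIQUE or single-column PK constraint.
- tier: part of a composite PRIMARY KEY — only the tuple is unique, not this column on its own.
- ip: no UNIQUE or single-column PK constraint.
- expires_at: no UNIQUE or single-column PK constraint.
- seats: declared UNIQUE → unique.
- url: part of a composite PRIMARY KEY — only the tuple is unique, not this column on its own.
- kind: no UNIQUE or single-column PK constraint.

seats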